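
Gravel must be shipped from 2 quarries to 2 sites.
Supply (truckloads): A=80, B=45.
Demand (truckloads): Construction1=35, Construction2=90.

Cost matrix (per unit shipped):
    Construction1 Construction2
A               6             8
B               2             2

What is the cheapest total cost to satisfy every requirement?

660

Optimal allocation:
  A–Construction1: 35 × 6 = 210
  A–Construction2: 45 × 8 = 360
  B–Construction2: 45 × 2 = 90
Total = 210 + 360 + 90 = 660.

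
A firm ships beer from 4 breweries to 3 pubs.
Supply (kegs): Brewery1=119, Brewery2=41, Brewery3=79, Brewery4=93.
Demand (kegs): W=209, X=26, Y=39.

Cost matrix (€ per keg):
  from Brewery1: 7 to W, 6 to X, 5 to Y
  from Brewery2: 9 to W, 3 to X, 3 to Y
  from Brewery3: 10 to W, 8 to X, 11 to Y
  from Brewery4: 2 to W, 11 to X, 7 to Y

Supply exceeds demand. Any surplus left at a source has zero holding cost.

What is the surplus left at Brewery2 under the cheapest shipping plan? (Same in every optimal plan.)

0

Minimum-cost shipments:
  Brewery1–W: 95 × €7 = €665
  Brewery1–Y: 24 × €5 = €120
  Brewery2–X: 26 × €3 = €78
  Brewery2–Y: 15 × €3 = €45
  Brewery3–W: 21 × €10 = €210
  Brewery4–W: 93 × €2 = €186
Total cost = €1304.
Brewery2 ships 41 of its 41, leaving 0.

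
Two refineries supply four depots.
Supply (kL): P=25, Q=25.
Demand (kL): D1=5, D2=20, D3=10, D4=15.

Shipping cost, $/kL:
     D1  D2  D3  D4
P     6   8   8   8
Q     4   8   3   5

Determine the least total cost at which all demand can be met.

A cheapest plan:
  P->D1: 5 kL
  P->D2: 20 kL
  Q->D3: 10 kL
  Q->D4: 15 kL
Total cost = $295.

295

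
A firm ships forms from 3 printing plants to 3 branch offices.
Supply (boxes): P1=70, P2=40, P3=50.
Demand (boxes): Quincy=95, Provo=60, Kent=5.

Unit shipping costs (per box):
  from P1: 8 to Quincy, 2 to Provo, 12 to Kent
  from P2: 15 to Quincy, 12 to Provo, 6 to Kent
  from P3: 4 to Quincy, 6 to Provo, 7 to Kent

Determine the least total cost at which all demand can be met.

One minimum-cost allocation:
  P1 to Quincy: 10 × 8 = 80
  P1 to Provo: 60 × 2 = 120
  P2 to Quincy: 35 × 15 = 525
  P2 to Kent: 5 × 6 = 30
  P3 to Quincy: 50 × 4 = 200
Total = 80 + 120 + 525 + 30 + 200 = 955.

955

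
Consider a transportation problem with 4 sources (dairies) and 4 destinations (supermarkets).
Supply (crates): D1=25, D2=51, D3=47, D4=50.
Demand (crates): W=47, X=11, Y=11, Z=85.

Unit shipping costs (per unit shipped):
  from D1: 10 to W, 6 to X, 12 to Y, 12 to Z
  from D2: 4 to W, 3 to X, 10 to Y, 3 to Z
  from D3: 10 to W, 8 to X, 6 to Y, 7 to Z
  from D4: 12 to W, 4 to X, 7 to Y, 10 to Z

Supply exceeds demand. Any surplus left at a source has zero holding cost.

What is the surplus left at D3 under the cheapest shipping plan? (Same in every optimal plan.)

0

Minimum-cost shipments:
  D1→W: 25 × 10 = 250
  D2→W: 22 × 4 = 88
  D2→Z: 29 × 3 = 87
  D3→Z: 47 × 7 = 329
  D4→X: 11 × 4 = 44
  D4→Y: 11 × 7 = 77
  D4→Z: 9 × 10 = 90
Total cost = 965.
D3 ships 47 of its 47, leaving 0.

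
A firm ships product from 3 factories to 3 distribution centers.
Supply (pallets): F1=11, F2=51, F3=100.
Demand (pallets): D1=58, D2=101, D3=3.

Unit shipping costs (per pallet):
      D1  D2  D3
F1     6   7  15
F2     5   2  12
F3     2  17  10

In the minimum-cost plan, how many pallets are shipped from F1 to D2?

11

The minimum-cost plan:
  F1->D2: 11 pallets
  F2->D2: 51 pallets
  F3->D1: 58 pallets
  F3->D2: 39 pallets
  F3->D3: 3 pallets
Total cost = 988.
So F1→D2 carries 11 pallets.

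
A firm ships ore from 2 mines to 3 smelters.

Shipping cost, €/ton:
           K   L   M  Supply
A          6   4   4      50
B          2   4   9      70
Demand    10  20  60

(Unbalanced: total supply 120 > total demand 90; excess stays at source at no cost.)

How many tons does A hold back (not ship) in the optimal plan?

An optimal plan:
  A to M: 50 tons
  B to K: 10 tons
  B to L: 20 tons
  B to M: 10 tons
Total cost = €390.
A ships 50 of its 50, leaving 0.

0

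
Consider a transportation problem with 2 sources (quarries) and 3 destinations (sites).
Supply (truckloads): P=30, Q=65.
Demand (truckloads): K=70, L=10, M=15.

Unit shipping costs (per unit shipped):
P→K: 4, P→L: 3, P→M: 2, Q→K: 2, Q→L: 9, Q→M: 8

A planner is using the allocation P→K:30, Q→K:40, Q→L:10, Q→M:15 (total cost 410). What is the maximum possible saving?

Current plan cost = 30·4 + 40·2 + 10·9 + 15·8 = 410.
Optimal plan:
  P->K: 5 × 4 = 20
  P->L: 10 × 3 = 30
  P->M: 15 × 2 = 30
  Q->K: 65 × 2 = 130
Optimal cost = 210.
Saving = 410 − 210 = 200.

200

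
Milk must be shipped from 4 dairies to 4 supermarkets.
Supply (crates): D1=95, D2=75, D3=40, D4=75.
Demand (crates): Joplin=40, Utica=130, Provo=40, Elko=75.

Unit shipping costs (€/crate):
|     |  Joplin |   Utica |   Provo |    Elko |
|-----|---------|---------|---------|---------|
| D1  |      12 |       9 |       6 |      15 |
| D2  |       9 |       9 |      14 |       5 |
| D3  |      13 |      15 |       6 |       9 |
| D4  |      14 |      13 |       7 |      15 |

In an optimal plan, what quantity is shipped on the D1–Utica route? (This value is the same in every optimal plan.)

95

Optimal shipments:
  D1→Utica: 95 × €9 = €855
  D2→Elko: 75 × €5 = €375
  D3→Joplin: 40 × €13 = €520
  D4→Utica: 35 × €13 = €455
  D4→Provo: 40 × €7 = €280
Total cost = €2485.
So D1→Utica carries 95 crates.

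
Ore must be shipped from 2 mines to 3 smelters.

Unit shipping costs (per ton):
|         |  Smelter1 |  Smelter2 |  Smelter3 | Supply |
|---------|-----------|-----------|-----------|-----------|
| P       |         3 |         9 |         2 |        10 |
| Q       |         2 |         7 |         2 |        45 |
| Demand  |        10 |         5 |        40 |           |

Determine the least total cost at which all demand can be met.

Optimal allocation:
  P->Smelter3: 10 × 2 = 20
  Q->Smelter1: 10 × 2 = 20
  Q->Smelter2: 5 × 7 = 35
  Q->Smelter3: 30 × 2 = 60
Total = 20 + 20 + 35 + 60 = 135.

135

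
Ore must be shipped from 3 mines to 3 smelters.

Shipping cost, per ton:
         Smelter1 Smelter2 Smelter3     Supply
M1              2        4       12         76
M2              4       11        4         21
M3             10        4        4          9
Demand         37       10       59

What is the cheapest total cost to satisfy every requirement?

One minimum-cost allocation:
  M1–Smelter1: 37 tons
  M1–Smelter2: 10 tons
  M1–Smelter3: 29 tons
  M2–Smelter3: 21 tons
  M3–Smelter3: 9 tons
Total cost = 582.
(Supply check: M1 ships 76; M2 ships 21; M3 ships 9.)

582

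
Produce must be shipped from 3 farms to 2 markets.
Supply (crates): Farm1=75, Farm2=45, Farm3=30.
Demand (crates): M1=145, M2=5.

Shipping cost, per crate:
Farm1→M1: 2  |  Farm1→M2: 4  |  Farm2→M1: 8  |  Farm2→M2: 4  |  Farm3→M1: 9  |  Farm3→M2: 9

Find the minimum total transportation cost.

760

Optimal allocation:
  Farm1->M1: 75 crates
  Farm2->M1: 40 crates
  Farm2->M2: 5 crates
  Farm3->M1: 30 crates
Total cost = 760.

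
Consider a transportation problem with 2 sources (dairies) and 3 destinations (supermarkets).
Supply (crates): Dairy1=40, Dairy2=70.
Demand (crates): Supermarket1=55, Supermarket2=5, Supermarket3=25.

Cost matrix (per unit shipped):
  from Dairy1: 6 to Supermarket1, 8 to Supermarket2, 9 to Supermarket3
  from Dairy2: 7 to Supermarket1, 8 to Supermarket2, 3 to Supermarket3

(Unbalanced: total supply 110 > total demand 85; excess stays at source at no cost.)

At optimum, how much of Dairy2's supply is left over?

An optimal plan:
  Dairy1–Supermarket1: 40 × 6 = 240
  Dairy2–Supermarket1: 15 × 7 = 105
  Dairy2–Supermarket2: 5 × 8 = 40
  Dairy2–Supermarket3: 25 × 3 = 75
Total cost = 460.
Dairy2 ships 45 of its 70, leaving 25.

25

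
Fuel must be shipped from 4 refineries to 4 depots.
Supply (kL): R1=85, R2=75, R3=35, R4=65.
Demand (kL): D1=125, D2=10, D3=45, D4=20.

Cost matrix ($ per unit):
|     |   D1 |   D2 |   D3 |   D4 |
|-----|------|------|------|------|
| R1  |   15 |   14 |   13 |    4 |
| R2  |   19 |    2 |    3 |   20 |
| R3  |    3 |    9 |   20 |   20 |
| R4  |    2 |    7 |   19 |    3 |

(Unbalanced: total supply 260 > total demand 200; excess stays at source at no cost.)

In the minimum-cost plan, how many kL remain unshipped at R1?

An optimal plan:
  R1→D1: 25 × $15 = $375
  R1→D4: 20 × $4 = $80
  R2→D2: 10 × $2 = $20
  R2→D3: 45 × $3 = $135
  R3→D1: 35 × $3 = $105
  R4→D1: 65 × $2 = $130
Total cost = $845.
R1 ships 45 of its 85, leaving 40.

40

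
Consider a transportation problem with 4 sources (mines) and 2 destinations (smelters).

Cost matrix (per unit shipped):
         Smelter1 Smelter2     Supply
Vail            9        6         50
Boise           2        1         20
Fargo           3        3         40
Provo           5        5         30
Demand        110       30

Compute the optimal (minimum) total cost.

670

A cheapest plan:
  Vail->Smelter1: 20 × 9 = 180
  Vail->Smelter2: 30 × 6 = 180
  Boise->Smelter1: 20 × 2 = 40
  Fargo->Smelter1: 40 × 3 = 120
  Provo->Smelter1: 30 × 5 = 150
Total = 180 + 180 + 40 + 120 + 150 = 670.
(Supply check: Vail ships 50; Boise ships 20; Fargo ships 40; Provo ships 30.)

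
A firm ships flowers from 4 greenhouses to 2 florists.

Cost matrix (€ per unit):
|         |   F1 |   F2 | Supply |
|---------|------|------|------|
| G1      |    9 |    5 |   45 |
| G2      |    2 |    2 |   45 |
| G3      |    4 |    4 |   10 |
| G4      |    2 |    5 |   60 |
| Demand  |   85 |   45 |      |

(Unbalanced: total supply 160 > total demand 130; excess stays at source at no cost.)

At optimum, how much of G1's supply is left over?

30

Minimum-cost shipments:
  G1–F2: 15 bunches
  G2–F1: 15 bunches
  G2–F2: 30 bunches
  G3–F1: 10 bunches
  G4–F1: 60 bunches
Total cost = €325.
G1 ships 15 of its 45, leaving 30.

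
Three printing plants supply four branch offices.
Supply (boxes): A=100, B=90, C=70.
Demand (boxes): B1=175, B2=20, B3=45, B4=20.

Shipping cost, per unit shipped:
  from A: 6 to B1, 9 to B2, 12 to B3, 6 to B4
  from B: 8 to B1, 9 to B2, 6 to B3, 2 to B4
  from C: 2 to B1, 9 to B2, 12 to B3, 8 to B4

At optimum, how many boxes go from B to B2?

Solving gives:
  A->B1: 100 × 6 = 600
  B->B1: 5 × 8 = 40
  B->B2: 20 × 9 = 180
  B->B3: 45 × 6 = 270
  B->B4: 20 × 2 = 40
  C->B1: 70 × 2 = 140
Total cost = 1270.
So B→B2 carries 20 boxes.

20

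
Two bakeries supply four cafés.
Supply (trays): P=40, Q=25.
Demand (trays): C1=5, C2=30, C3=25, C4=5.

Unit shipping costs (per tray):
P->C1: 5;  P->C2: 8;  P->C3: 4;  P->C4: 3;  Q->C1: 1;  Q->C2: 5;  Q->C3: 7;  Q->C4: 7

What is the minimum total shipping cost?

300

A cheapest plan:
  P→C2: 10 × 8 = 80
  P→C3: 25 × 4 = 100
  P→C4: 5 × 3 = 15
  Q→C1: 5 × 1 = 5
  Q→C2: 20 × 5 = 100
Total = 80 + 100 + 15 + 5 + 100 = 300.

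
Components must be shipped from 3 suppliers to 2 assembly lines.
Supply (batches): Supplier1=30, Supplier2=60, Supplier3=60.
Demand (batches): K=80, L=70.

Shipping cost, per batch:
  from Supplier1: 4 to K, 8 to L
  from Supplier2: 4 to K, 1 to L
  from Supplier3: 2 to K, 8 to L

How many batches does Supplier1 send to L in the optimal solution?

10

The minimum-cost plan:
  Supplier1→K: 20 batches
  Supplier1→L: 10 batches
  Supplier2→L: 60 batches
  Supplier3→K: 60 batches
Total cost = 340.
So Supplier1→L carries 10 batches.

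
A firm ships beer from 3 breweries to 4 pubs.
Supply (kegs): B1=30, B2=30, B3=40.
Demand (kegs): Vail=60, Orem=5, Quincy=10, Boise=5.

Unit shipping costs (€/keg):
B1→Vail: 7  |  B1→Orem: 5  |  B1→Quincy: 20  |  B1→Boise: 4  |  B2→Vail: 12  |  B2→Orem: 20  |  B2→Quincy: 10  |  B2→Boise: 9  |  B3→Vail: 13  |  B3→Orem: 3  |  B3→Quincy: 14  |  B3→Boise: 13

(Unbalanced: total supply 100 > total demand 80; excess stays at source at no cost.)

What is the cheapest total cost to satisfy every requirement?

An optimal shipping plan:
  B1->Vail: 25 × €7 = €175
  B1->Boise: 5 × €4 = €20
  B2->Vail: 20 × €12 = €240
  B2->Quincy: 10 × €10 = €100
  B3->Vail: 15 × €13 = €195
  B3->Orem: 5 × €3 = €15
Total = 175 + 20 + 240 + 100 + 195 + 15 = €745.

745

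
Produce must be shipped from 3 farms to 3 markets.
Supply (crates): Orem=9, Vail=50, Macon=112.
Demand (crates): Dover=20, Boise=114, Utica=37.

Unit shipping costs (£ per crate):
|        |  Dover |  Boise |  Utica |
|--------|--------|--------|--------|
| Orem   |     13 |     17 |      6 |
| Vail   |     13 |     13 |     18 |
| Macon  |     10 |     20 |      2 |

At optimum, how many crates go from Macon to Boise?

The minimum-cost plan:
  Orem to Boise: 9 crates
  Vail to Boise: 50 crates
  Macon to Dover: 20 crates
  Macon to Boise: 55 crates
  Macon to Utica: 37 crates
Total cost = £2177.
So Macon→Boise carries 55 crates.

55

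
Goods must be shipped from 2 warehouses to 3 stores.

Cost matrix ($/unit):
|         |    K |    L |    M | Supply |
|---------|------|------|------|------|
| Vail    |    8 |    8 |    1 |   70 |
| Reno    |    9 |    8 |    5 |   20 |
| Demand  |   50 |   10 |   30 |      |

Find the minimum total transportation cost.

520

An optimal shipping plan:
  Vail->K: 40 × $8 = $320
  Vail->M: 30 × $1 = $30
  Reno->K: 10 × $9 = $90
  Reno->L: 10 × $8 = $80
Total = 320 + 30 + 90 + 80 = $520.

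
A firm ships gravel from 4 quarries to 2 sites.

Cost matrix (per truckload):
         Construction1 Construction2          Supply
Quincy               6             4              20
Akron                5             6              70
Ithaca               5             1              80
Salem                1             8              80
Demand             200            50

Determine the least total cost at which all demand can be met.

An optimal shipping plan:
  Quincy->Construction1: 20 × 6 = 120
  Akron->Construction1: 70 × 5 = 350
  Ithaca->Construction1: 30 × 5 = 150
  Ithaca->Construction2: 50 × 1 = 50
  Salem->Construction1: 80 × 1 = 80
Total = 120 + 350 + 150 + 50 + 80 = 750.

750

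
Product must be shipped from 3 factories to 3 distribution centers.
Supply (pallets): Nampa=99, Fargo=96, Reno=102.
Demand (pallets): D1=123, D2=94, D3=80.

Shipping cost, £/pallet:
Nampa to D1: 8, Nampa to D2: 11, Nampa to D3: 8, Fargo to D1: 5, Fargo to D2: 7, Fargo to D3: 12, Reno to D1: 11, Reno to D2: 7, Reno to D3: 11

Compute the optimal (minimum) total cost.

2018

One minimum-cost allocation:
  Nampa->D1: 19 × £8 = £152
  Nampa->D3: 80 × £8 = £640
  Fargo->D1: 96 × £5 = £480
  Reno->D1: 8 × £11 = £88
  Reno->D2: 94 × £7 = £658
Total = 152 + 640 + 480 + 88 + 658 = £2018.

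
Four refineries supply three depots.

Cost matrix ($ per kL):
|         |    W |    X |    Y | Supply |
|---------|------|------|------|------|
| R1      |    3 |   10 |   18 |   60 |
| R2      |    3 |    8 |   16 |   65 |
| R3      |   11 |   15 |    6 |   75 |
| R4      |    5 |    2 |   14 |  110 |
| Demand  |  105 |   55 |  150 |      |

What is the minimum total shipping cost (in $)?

1965

A cheapest plan:
  R1→W: 60 × $3 = $180
  R2→W: 45 × $3 = $135
  R2→Y: 20 × $16 = $320
  R3→Y: 75 × $6 = $450
  R4→X: 55 × $2 = $110
  R4→Y: 55 × $14 = $770
Total = 180 + 135 + 320 + 450 + 110 + 770 = $1965.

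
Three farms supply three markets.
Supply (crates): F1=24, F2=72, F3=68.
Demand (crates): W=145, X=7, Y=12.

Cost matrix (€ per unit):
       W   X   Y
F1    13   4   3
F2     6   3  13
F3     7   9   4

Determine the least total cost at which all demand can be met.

1037

One minimum-cost allocation:
  F1–W: 5 × €13 = €65
  F1–X: 7 × €4 = €28
  F1–Y: 12 × €3 = €36
  F2–W: 72 × €6 = €432
  F3–W: 68 × €7 = €476
Total = 65 + 28 + 36 + 432 + 476 = €1037.
(Supply check: F1 ships 24; F2 ships 72; F3 ships 68.)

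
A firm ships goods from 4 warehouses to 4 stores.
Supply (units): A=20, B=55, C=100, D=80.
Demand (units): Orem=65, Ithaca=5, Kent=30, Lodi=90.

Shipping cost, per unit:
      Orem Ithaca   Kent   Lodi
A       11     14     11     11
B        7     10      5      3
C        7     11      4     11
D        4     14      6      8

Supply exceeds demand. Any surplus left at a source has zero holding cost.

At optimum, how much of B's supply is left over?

0

An optimal plan:
  A->Lodi: 20 units
  B->Lodi: 55 units
  C->Ithaca: 5 units
  C->Kent: 30 units
  D->Orem: 65 units
  D->Lodi: 15 units
Total cost = 940.
B ships 55 of its 55, leaving 0.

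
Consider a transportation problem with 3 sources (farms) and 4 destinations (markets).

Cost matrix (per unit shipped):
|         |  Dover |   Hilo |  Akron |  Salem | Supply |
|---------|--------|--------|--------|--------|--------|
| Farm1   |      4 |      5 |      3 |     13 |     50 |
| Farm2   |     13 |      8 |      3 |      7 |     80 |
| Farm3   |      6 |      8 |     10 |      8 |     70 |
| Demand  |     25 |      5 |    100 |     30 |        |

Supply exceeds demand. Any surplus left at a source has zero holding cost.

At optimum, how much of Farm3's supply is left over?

Minimum-cost shipments:
  Farm1→Dover: 25 × 4 = 100
  Farm1→Hilo: 5 × 5 = 25
  Farm1→Akron: 20 × 3 = 60
  Farm2→Akron: 80 × 3 = 240
  Farm3→Salem: 30 × 8 = 240
Total cost = 665.
Farm3 ships 30 of its 70, leaving 40.

40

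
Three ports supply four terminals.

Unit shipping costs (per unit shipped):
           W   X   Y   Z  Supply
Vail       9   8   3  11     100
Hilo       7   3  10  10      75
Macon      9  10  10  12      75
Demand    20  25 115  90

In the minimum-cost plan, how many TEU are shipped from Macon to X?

0

Optimal shipments:
  Vail->Y: 100 TEU
  Hilo->X: 25 TEU
  Hilo->Z: 50 TEU
  Macon->W: 20 TEU
  Macon->Y: 15 TEU
  Macon->Z: 40 TEU
Total cost = 1685.
The route Macon→X is not used.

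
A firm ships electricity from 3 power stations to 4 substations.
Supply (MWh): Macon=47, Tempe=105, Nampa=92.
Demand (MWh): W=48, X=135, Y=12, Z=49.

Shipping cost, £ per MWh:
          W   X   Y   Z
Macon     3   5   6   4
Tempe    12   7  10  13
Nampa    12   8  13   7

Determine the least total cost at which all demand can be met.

One minimum-cost allocation:
  Macon to W: 47 MWh
  Tempe to X: 93 MWh
  Tempe to Y: 12 MWh
  Nampa to W: 1 MWh
  Nampa to X: 42 MWh
  Nampa to Z: 49 MWh
Total cost = £1603.
(Supply check: Macon ships 47; Tempe ships 105; Nampa ships 92.)

1603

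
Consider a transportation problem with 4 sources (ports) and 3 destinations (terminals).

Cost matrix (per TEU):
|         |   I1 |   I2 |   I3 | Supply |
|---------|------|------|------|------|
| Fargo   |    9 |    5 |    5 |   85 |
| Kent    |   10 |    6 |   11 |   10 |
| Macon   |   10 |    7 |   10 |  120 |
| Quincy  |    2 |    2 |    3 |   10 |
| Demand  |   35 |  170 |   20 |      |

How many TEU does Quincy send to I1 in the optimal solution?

Solving gives:
  Fargo→I2: 65 TEU
  Fargo→I3: 20 TEU
  Kent→I2: 10 TEU
  Macon→I1: 25 TEU
  Macon→I2: 95 TEU
  Quincy→I1: 10 TEU
Total cost = 1420.
So Quincy→I1 carries 10 TEU.

10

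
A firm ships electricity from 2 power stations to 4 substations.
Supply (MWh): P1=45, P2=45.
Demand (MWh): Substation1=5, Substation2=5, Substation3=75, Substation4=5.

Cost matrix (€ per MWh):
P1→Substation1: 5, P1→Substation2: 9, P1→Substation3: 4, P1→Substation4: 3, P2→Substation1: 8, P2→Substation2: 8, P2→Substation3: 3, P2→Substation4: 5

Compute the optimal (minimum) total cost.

340

An optimal shipping plan:
  P1 to Substation1: 5 × €5 = €25
  P1 to Substation2: 5 × €9 = €45
  P1 to Substation3: 30 × €4 = €120
  P1 to Substation4: 5 × €3 = €15
  P2 to Substation3: 45 × €3 = €135
Total = 25 + 45 + 120 + 15 + 135 = €340.
(Supply check: P1 ships 45; P2 ships 45.)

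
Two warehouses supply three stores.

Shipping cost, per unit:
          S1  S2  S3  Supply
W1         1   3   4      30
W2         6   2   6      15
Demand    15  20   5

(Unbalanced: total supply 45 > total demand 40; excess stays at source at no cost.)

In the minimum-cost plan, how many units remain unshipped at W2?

0

Minimum-cost shipments:
  W1–S1: 15 × 1 = 15
  W1–S2: 5 × 3 = 15
  W1–S3: 5 × 4 = 20
  W2–S2: 15 × 2 = 30
Total cost = 80.
W2 ships 15 of its 15, leaving 0.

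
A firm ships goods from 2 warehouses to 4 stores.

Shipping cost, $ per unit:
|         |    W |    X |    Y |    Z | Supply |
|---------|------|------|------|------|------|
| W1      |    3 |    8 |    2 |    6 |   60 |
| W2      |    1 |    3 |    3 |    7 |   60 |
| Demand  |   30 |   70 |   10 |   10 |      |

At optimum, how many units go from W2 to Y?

Optimal shipments:
  W1–W: 30 × $3 = $90
  W1–X: 10 × $8 = $80
  W1–Y: 10 × $2 = $20
  W1–Z: 10 × $6 = $60
  W2–X: 60 × $3 = $180
Total cost = $430.
The route W2→Y is not used.

0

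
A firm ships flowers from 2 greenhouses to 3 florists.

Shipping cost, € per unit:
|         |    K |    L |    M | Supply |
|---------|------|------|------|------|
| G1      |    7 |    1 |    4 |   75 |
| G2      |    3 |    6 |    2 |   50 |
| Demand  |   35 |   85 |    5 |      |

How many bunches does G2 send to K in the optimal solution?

The minimum-cost plan:
  G1 to L: 75 × €1 = €75
  G2 to K: 35 × €3 = €105
  G2 to L: 10 × €6 = €60
  G2 to M: 5 × €2 = €10
Total cost = €250.
So G2→K carries 35 bunches.

35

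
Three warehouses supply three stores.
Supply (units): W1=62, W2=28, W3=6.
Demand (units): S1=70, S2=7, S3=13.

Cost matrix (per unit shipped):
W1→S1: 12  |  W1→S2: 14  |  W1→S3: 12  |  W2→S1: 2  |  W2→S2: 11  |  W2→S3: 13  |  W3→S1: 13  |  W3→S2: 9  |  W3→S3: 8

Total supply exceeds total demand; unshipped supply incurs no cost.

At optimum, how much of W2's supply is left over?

An optimal plan:
  W1→S1: 42 units
  W1→S2: 1 units
  W1→S3: 13 units
  W2→S1: 28 units
  W3→S2: 6 units
Total cost = 784.
W2 ships 28 of its 28, leaving 0.

0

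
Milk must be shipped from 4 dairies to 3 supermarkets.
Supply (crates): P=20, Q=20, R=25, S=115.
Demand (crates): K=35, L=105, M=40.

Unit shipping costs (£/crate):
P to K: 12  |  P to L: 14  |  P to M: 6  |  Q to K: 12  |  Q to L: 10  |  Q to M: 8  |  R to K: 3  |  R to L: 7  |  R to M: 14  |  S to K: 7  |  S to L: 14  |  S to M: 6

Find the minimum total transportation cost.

1700

One minimum-cost allocation:
  P→L: 20 × £14 = £280
  Q→L: 20 × £10 = £200
  R→L: 25 × £7 = £175
  S→K: 35 × £7 = £245
  S→L: 40 × £14 = £560
  S→M: 40 × £6 = £240
Total = 280 + 200 + 175 + 245 + 560 + 240 = £1700.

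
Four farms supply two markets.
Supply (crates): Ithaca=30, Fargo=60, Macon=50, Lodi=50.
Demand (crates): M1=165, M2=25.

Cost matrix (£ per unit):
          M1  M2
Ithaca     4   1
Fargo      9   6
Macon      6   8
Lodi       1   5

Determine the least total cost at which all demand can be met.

One minimum-cost allocation:
  Ithaca->M1: 5 × £4 = £20
  Ithaca->M2: 25 × £1 = £25
  Fargo->M1: 60 × £9 = £540
  Macon->M1: 50 × £6 = £300
  Lodi->M1: 50 × £1 = £50
Total = 20 + 25 + 540 + 300 + 50 = £935.

935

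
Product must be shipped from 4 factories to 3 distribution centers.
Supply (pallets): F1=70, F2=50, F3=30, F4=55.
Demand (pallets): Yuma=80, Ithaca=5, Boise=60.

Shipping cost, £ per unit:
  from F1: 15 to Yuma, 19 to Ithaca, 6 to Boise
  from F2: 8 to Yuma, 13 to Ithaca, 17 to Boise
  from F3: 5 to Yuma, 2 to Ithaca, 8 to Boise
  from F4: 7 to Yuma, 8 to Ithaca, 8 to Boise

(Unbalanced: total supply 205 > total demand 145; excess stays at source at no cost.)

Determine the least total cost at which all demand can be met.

880

Optimal allocation:
  F1→Boise: 60 × £6 = £360
  F3→Yuma: 25 × £5 = £125
  F3→Ithaca: 5 × £2 = £10
  F4→Yuma: 55 × £7 = £385
Total = 360 + 125 + 10 + 385 = £880.
(Supply check: F1 ships 60; F2 ships 0; F3 ships 30; F4 ships 55.)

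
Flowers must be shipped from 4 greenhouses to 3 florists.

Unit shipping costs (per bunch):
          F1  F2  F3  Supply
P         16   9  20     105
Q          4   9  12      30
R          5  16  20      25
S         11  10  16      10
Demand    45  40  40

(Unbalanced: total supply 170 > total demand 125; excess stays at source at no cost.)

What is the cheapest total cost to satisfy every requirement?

1245

A cheapest plan:
  P->F2: 40 bunches
  P->F3: 20 bunches
  Q->F1: 20 bunches
  Q->F3: 10 bunches
  R->F1: 25 bunches
  S->F3: 10 bunches
Total cost = 1245.
(Supply check: P ships 60; Q ships 30; R ships 25; S ships 10.)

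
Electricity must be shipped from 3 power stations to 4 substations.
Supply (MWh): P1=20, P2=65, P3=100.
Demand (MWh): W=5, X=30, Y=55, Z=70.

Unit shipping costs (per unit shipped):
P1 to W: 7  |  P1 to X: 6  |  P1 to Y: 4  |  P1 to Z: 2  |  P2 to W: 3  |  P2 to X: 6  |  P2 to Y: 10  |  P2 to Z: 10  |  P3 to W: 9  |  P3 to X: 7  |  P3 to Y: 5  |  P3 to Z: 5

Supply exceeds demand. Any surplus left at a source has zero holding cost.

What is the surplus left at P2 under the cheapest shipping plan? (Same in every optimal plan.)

25

An optimal plan:
  P1->Z: 20 MWh
  P2->W: 5 MWh
  P2->X: 30 MWh
  P2->Z: 5 MWh
  P3->Y: 55 MWh
  P3->Z: 45 MWh
Total cost = 785.
P2 ships 40 of its 65, leaving 25.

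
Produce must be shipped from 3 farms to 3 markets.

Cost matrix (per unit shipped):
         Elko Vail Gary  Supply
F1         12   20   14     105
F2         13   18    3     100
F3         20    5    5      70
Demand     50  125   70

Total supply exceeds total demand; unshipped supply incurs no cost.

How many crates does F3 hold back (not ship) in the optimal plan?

Minimum-cost shipments:
  F1->Elko: 50 crates
  F1->Vail: 25 crates
  F2->Vail: 30 crates
  F2->Gary: 70 crates
  F3->Vail: 70 crates
Total cost = 2200.
F3 ships 70 of its 70, leaving 0.

0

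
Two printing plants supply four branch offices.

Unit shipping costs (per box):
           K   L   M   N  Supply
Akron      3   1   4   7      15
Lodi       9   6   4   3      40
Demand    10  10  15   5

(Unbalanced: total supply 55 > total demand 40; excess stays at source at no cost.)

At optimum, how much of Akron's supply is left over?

Minimum-cost shipments:
  Akron–K: 10 boxes
  Akron–L: 5 boxes
  Lodi–L: 5 boxes
  Lodi–M: 15 boxes
  Lodi–N: 5 boxes
Total cost = 140.
Akron ships 15 of its 15, leaving 0.

0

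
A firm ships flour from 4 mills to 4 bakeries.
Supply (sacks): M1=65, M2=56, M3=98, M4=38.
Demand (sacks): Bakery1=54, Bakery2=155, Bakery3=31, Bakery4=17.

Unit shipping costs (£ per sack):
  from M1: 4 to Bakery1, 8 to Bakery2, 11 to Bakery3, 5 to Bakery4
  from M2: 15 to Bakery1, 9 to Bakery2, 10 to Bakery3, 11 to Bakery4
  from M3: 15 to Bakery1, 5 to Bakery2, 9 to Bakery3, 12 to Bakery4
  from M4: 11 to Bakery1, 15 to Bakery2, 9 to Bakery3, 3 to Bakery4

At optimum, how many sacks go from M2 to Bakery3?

Solving gives:
  M1 to Bakery1: 54 × £4 = £216
  M1 to Bakery2: 11 × £8 = £88
  M2 to Bakery2: 46 × £9 = £414
  M2 to Bakery3: 10 × £10 = £100
  M3 to Bakery2: 98 × £5 = £490
  M4 to Bakery3: 21 × £9 = £189
  M4 to Bakery4: 17 × £3 = £51
Total cost = £1548.
So M2→Bakery3 carries 10 sacks.

10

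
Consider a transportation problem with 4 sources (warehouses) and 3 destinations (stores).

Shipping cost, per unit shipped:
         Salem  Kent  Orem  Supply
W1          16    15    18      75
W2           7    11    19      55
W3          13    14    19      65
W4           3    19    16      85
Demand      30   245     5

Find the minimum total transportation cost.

3760

Optimal allocation:
  W1->Kent: 75 × 15 = 1125
  W2->Kent: 55 × 11 = 605
  W3->Kent: 65 × 14 = 910
  W4->Salem: 30 × 3 = 90
  W4->Kent: 50 × 19 = 950
  W4->Orem: 5 × 16 = 80
Total = 1125 + 605 + 910 + 90 + 950 + 80 = 3760.
(Supply check: W1 ships 75; W2 ships 55; W3 ships 65; W4 ships 85.)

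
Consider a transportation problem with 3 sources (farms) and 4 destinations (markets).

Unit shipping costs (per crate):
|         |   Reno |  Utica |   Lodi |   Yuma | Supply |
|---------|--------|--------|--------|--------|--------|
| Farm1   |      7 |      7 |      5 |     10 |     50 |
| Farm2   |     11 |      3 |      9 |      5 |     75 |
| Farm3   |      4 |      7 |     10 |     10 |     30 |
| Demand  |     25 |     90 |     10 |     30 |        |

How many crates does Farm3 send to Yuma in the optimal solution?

Optimal shipments:
  Farm1–Utica: 40 × 7 = 280
  Farm1–Lodi: 10 × 5 = 50
  Farm2–Utica: 45 × 3 = 135
  Farm2–Yuma: 30 × 5 = 150
  Farm3–Reno: 25 × 4 = 100
  Farm3–Utica: 5 × 7 = 35
Total cost = 750.
The route Farm3→Yuma is not used.

0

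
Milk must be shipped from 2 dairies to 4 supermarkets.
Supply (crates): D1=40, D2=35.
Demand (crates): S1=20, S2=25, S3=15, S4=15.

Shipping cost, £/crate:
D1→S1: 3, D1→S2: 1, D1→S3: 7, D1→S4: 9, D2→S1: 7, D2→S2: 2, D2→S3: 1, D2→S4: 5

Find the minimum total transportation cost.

An optimal shipping plan:
  D1->S1: 20 × £3 = £60
  D1->S2: 20 × £1 = £20
  D2->S2: 5 × £2 = £10
  D2->S3: 15 × £1 = £15
  D2->S4: 15 × £5 = £75
Total = 60 + 20 + 10 + 15 + 75 = £180.

180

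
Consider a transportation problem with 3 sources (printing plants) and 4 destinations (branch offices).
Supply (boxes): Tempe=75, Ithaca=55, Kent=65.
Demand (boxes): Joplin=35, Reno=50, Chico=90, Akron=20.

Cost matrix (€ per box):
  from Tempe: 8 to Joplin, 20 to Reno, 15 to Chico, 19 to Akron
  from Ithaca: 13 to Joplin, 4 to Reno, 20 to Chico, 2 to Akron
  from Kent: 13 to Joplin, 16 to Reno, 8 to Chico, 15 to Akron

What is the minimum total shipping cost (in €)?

1655

An optimal shipping plan:
  Tempe to Joplin: 35 boxes
  Tempe to Reno: 15 boxes
  Tempe to Chico: 25 boxes
  Ithaca to Reno: 35 boxes
  Ithaca to Akron: 20 boxes
  Kent to Chico: 65 boxes
Total cost = €1655.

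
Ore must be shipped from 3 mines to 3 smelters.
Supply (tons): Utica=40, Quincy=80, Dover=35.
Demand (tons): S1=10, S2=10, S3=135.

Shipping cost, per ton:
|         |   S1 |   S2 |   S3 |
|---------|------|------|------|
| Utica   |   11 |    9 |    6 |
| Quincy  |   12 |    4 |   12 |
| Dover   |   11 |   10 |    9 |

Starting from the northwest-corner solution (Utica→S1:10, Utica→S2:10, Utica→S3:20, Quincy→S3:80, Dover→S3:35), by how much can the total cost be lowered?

160

Current plan cost = 10·11 + 10·9 + 20·6 + 80·12 + 35·9 = 1595.
Optimal plan:
  Utica→S3: 40 × 6 = 240
  Quincy→S1: 10 × 12 = 120
  Quincy→S2: 10 × 4 = 40
  Quincy→S3: 60 × 12 = 720
  Dover→S3: 35 × 9 = 315
Optimal cost = 1435.
Saving = 1595 − 1435 = 160.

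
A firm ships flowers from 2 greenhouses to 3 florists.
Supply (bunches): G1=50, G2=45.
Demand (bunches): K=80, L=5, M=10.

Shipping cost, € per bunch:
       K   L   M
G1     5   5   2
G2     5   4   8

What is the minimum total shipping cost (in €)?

440

One minimum-cost allocation:
  G1->K: 40 × €5 = €200
  G1->M: 10 × €2 = €20
  G2->K: 40 × €5 = €200
  G2->L: 5 × €4 = €20
Total = 200 + 20 + 200 + 20 = €440.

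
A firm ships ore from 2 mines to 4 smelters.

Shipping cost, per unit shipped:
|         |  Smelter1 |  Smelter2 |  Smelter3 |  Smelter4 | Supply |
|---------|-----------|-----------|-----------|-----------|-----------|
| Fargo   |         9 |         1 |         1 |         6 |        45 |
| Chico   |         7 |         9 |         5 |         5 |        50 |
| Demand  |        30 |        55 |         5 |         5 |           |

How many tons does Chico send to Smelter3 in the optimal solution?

The minimum-cost plan:
  Fargo–Smelter2: 45 × 1 = 45
  Chico–Smelter1: 30 × 7 = 210
  Chico–Smelter2: 10 × 9 = 90
  Chico–Smelter3: 5 × 5 = 25
  Chico–Smelter4: 5 × 5 = 25
Total cost = 395.
So Chico→Smelter3 carries 5 tons.

5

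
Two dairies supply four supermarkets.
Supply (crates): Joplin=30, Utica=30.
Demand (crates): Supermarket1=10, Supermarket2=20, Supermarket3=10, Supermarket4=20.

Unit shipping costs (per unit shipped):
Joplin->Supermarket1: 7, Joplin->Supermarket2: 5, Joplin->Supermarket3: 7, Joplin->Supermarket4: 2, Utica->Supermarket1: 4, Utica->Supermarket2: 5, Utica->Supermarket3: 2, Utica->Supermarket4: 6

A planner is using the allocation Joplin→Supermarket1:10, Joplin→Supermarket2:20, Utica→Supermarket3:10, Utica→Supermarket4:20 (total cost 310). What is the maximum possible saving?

Current plan cost = 10·7 + 20·5 + 10·2 + 20·6 = 310.
Optimal plan:
  Joplin–Supermarket2: 10 × 5 = 50
  Joplin–Supermarket4: 20 × 2 = 40
  Utica–Supermarket1: 10 × 4 = 40
  Utica–Supermarket2: 10 × 5 = 50
  Utica–Supermarket3: 10 × 2 = 20
Optimal cost = 200.
Saving = 310 − 200 = 110.

110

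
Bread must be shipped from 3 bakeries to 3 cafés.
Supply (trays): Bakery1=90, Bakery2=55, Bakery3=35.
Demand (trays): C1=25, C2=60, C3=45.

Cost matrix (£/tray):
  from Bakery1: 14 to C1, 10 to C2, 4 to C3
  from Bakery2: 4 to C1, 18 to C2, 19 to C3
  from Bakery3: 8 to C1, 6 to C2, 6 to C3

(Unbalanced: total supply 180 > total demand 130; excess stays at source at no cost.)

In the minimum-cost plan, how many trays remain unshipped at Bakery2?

30

Minimum-cost shipments:
  Bakery1→C2: 25 trays
  Bakery1→C3: 45 trays
  Bakery2→C1: 25 trays
  Bakery3→C2: 35 trays
Total cost = £740.
Bakery2 ships 25 of its 55, leaving 30.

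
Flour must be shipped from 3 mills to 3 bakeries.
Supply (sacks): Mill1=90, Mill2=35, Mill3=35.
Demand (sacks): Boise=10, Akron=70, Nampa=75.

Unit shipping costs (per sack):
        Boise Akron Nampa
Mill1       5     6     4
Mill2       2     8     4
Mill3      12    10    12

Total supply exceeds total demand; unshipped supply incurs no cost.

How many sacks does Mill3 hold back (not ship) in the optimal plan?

5

Minimum-cost shipments:
  Mill1 to Akron: 40 × 6 = 240
  Mill1 to Nampa: 50 × 4 = 200
  Mill2 to Boise: 10 × 2 = 20
  Mill2 to Nampa: 25 × 4 = 100
  Mill3 to Akron: 30 × 10 = 300
Total cost = 860.
Mill3 ships 30 of its 35, leaving 5.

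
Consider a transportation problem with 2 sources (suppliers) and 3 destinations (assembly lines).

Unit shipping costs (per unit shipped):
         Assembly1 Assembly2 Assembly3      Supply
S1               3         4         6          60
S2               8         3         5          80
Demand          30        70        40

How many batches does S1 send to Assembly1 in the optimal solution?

Solving gives:
  S1→Assembly1: 30 × 3 = 90
  S1→Assembly2: 30 × 4 = 120
  S2→Assembly2: 40 × 3 = 120
  S2→Assembly3: 40 × 5 = 200
Total cost = 530.
So S1→Assembly1 carries 30 batches.

30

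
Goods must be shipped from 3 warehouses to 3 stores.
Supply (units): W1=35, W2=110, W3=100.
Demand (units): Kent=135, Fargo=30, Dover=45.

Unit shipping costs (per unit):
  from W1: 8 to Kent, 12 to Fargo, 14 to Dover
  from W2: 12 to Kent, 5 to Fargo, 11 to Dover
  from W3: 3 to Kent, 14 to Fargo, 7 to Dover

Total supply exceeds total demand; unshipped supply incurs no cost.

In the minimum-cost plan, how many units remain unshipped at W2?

Minimum-cost shipments:
  W1->Kent: 35 units
  W2->Fargo: 30 units
  W2->Dover: 45 units
  W3->Kent: 100 units
Total cost = 1225.
W2 ships 75 of its 110, leaving 35.

35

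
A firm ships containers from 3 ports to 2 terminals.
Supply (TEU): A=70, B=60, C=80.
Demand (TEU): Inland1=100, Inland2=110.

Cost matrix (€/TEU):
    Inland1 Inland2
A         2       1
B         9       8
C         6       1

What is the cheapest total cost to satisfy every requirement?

A cheapest plan:
  A→Inland1: 70 × €2 = €140
  B→Inland1: 30 × €9 = €270
  B→Inland2: 30 × €8 = €240
  C→Inland2: 80 × €1 = €80
Total = 140 + 270 + 240 + 80 = €730.
(Supply check: A ships 70; B ships 60; C ships 80.)

730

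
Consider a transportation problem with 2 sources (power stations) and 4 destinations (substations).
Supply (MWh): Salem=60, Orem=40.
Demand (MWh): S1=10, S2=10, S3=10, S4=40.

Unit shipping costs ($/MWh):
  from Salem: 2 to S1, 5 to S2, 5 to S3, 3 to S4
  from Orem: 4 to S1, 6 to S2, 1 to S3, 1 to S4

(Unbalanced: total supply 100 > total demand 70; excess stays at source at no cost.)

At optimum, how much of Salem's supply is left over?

An optimal plan:
  Salem to S1: 10 × $2 = $20
  Salem to S2: 10 × $5 = $50
  Salem to S4: 10 × $3 = $30
  Orem to S3: 10 × $1 = $10
  Orem to S4: 30 × $1 = $30
Total cost = $140.
Salem ships 30 of its 60, leaving 30.

30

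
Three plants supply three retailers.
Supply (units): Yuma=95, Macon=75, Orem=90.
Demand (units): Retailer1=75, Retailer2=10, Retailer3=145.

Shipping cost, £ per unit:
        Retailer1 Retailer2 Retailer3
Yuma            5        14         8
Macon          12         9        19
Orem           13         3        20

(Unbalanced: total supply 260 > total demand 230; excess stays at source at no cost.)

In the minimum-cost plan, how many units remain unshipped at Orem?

An optimal plan:
  Yuma→Retailer3: 95 units
  Macon→Retailer1: 75 units
  Orem→Retailer2: 10 units
  Orem→Retailer3: 50 units
Total cost = £2690.
Orem ships 60 of its 90, leaving 30.

30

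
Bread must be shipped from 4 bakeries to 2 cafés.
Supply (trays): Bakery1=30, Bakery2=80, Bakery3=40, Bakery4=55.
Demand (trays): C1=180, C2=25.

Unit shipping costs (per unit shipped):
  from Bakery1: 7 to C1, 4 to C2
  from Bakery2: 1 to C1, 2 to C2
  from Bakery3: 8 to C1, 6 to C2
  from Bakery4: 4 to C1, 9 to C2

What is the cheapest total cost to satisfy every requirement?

Optimal allocation:
  Bakery1–C1: 5 × 7 = 35
  Bakery1–C2: 25 × 4 = 100
  Bakery2–C1: 80 × 1 = 80
  Bakery3–C1: 40 × 8 = 320
  Bakery4–C1: 55 × 4 = 220
Total = 35 + 100 + 80 + 320 + 220 = 755.

755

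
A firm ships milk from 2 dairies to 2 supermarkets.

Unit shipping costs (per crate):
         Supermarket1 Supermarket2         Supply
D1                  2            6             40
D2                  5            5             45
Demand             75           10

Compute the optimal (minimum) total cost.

An optimal shipping plan:
  D1 to Supermarket1: 40 × 2 = 80
  D2 to Supermarket1: 35 × 5 = 175
  D2 to Supermarket2: 10 × 5 = 50
Total = 80 + 175 + 50 = 305.
(Supply check: D1 ships 40; D2 ships 45.)

305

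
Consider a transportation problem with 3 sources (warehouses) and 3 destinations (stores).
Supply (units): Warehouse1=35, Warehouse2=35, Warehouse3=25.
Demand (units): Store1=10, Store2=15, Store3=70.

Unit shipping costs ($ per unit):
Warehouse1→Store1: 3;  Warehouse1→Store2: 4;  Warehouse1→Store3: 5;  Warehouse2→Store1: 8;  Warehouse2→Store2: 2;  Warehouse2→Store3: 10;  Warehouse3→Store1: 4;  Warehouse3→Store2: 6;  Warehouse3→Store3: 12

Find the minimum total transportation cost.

625

An optimal shipping plan:
  Warehouse1 to Store3: 35 × $5 = $175
  Warehouse2 to Store2: 15 × $2 = $30
  Warehouse2 to Store3: 20 × $10 = $200
  Warehouse3 to Store1: 10 × $4 = $40
  Warehouse3 to Store3: 15 × $12 = $180
Total = 175 + 30 + 200 + 40 + 180 = $625.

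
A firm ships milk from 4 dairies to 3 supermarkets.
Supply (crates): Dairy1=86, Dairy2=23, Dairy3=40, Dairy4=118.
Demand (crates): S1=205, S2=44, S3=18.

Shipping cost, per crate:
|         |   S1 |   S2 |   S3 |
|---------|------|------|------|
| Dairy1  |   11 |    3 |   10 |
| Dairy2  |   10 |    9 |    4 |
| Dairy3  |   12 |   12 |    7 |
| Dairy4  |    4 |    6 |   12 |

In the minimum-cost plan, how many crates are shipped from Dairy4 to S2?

Optimal shipments:
  Dairy1->S1: 42 × 11 = 462
  Dairy1->S2: 44 × 3 = 132
  Dairy2->S1: 5 × 10 = 50
  Dairy2->S3: 18 × 4 = 72
  Dairy3->S1: 40 × 12 = 480
  Dairy4->S1: 118 × 4 = 472
Total cost = 1668.
The route Dairy4→S2 is not used.

0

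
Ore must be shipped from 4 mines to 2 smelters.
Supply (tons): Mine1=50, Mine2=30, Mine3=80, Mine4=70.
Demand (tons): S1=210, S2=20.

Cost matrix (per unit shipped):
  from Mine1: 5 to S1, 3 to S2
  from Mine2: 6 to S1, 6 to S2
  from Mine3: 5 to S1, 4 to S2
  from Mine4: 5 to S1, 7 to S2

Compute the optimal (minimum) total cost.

An optimal shipping plan:
  Mine1 to S1: 30 × 5 = 150
  Mine1 to S2: 20 × 3 = 60
  Mine2 to S1: 30 × 6 = 180
  Mine3 to S1: 80 × 5 = 400
  Mine4 to S1: 70 × 5 = 350
Total = 150 + 60 + 180 + 400 + 350 = 1140.

1140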